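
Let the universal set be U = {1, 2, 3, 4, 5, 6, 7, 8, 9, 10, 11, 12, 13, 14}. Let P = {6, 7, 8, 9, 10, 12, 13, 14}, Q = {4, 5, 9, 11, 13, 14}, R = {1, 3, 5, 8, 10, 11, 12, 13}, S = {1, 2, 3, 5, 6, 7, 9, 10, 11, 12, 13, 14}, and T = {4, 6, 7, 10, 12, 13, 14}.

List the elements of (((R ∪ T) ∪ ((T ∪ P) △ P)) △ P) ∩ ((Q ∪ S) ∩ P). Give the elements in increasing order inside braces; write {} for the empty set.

{9}

R ∪ T = {1, 3, 4, 5, 6, 7, 8, 10, 11, 12, 13, 14}
T ∪ P = {4, 6, 7, 8, 9, 10, 12, 13, 14}
(T ∪ P) △ P = {4}
(R ∪ T) ∪ ((T ∪ P) △ P) = {1, 3, 4, 5, 6, 7, 8, 10, 11, 12, 13, 14}
((R ∪ T) ∪ ((T ∪ P) △ P)) △ P = {1, 3, 4, 5, 9, 11}
Q ∪ S = {1, 2, 3, 4, 5, 6, 7, 9, 10, 11, 12, 13, 14}
(Q ∪ S) ∩ P = {6, 7, 9, 10, 12, 13, 14}
(((R ∪ T) ∪ ((T ∪ P) △ P)) △ P) ∩ ((Q ∪ S) ∩ P) = {9}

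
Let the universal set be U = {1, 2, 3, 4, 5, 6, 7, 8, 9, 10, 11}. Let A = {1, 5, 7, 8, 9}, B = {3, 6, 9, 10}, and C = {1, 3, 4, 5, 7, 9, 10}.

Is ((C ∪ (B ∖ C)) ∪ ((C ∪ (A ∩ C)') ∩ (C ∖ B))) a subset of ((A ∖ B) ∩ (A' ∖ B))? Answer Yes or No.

B ∖ C = {6}
C ∪ (B ∖ C) = {1, 3, 4, 5, 6, 7, 9, 10}
A ∩ C = {1, 5, 7, 9}
(A ∩ C)' = {2, 3, 4, 6, 8, 10, 11}
C ∪ (A ∩ C)' = {1, 2, 3, 4, 5, 6, 7, 8, 9, 10, 11}
C ∖ B = {1, 4, 5, 7}
(C ∪ (A ∩ C)') ∩ (C ∖ B) = {1, 4, 5, 7}
(C ∪ (B ∖ C)) ∪ ((C ∪ (A ∩ C)') ∩ (C ∖ B)) = {1, 3, 4, 5, 6, 7, 9, 10}
A ∖ B = {1, 5, 7, 8}
A' = {2, 3, 4, 6, 10, 11}
A' ∖ B = {2, 4, 11}
(A ∖ B) ∩ (A' ∖ B) = {}
1 ∈ (C ∪ (B ∖ C)) ∪ ((C ∪ (A ∩ C)') ∩ (C ∖ B)) but 1 ∉ (A ∖ B) ∩ (A' ∖ B), so the inclusion fails.

No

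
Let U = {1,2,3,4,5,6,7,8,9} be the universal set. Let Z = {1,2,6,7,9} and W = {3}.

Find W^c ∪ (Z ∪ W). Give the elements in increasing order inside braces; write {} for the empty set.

{1,2,3,4,5,6,7,8,9}

W^c = {1,2,4,5,6,7,8,9}
Z ∪ W = {1,2,3,6,7,9}
W^c ∪ (Z ∪ W) = {1,2,3,4,5,6,7,8,9}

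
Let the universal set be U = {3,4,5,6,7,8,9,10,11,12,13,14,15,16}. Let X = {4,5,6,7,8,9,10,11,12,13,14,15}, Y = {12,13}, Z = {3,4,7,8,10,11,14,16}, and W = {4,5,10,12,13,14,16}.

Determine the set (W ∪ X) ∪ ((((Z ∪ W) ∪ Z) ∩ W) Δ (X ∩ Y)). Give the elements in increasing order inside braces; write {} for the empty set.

W ∪ X = {4,5,6,7,8,9,10,11,12,13,14,15,16}
Z ∪ W = {3,4,5,7,8,10,11,12,13,14,16}
(Z ∪ W) ∪ Z = {3,4,5,7,8,10,11,12,13,14,16}
((Z ∪ W) ∪ Z) ∩ W = {4,5,10,12,13,14,16}
X ∩ Y = {12,13}
(((Z ∪ W) ∪ Z) ∩ W) Δ (X ∩ Y) = {4,5,10,14,16}
(W ∪ X) ∪ ((((Z ∪ W) ∪ Z) ∩ W) Δ (X ∩ Y)) = {4,5,6,7,8,9,10,11,12,13,14,15,16}

{4,5,6,7,8,9,10,11,12,13,14,15,16}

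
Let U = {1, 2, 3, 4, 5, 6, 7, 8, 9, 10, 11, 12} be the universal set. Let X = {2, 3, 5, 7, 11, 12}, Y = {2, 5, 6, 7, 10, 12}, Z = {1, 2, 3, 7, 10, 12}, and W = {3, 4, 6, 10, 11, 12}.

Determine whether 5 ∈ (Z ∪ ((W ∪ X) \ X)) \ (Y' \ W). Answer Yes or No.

No

5 ∉ W and 5 ∈ X, so 5 ∈ W ∪ X
5 ∈ (W ∪ X) and 5 ∈ X, so 5 ∉ (W ∪ X) \ X
5 ∉ Z and 5 ∉ ((W ∪ X) \ X), so 5 ∉ Z ∪ ((W ∪ X) \ X)
5 ∈ Y, so 5 ∉ Y'
5 ∉ Y' and 5 ∉ W, so 5 ∉ Y' \ W
5 ∉ (Z ∪ ((W ∪ X) \ X)) and 5 ∉ (Y' \ W), so 5 ∉ (Z ∪ ((W ∪ X) \ X)) \ (Y' \ W)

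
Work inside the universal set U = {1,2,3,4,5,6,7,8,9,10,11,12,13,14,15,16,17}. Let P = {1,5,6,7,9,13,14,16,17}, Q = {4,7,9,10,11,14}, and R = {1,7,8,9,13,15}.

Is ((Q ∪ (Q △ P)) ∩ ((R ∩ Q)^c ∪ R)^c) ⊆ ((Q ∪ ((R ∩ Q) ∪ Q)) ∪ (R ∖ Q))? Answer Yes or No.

Yes

Q △ P = {1,4,5,6,10,11,13,16,17}
Q ∪ (Q △ P) = {1,4,5,6,7,9,10,11,13,14,16,17}
R ∩ Q = {7,9}
(R ∩ Q)^c = {1,2,3,4,5,6,8,10,11,12,13,14,15,16,17}
(R ∩ Q)^c ∪ R = {1,2,3,4,5,6,7,8,9,10,11,12,13,14,15,16,17}
((R ∩ Q)^c ∪ R)^c = {}
(Q ∪ (Q △ P)) ∩ ((R ∩ Q)^c ∪ R)^c = {}
(R ∩ Q) ∪ Q = {4,7,9,10,11,14}
Q ∪ ((R ∩ Q) ∪ Q) = {4,7,9,10,11,14}
R ∖ Q = {1,8,13,15}
(Q ∪ ((R ∩ Q) ∪ Q)) ∪ (R ∖ Q) = {1,4,7,8,9,10,11,13,14,15}
Every element of {} is in {1,4,7,8,9,10,11,13,14,15}, so (Q ∪ (Q △ P)) ∩ ((R ∩ Q)^c ∪ R)^c ⊆ (Q ∪ ((R ∩ Q) ∪ Q)) ∪ (R ∖ Q).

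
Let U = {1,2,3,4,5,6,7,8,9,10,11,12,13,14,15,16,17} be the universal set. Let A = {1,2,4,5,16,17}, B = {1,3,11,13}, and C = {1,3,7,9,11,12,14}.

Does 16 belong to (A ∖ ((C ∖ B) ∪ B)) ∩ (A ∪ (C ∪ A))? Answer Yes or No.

16 ∉ C and 16 ∉ B, so 16 ∉ C ∖ B
16 ∉ (C ∖ B) and 16 ∉ B, so 16 ∉ (C ∖ B) ∪ B
16 ∈ A and 16 ∉ ((C ∖ B) ∪ B), so 16 ∈ A ∖ ((C ∖ B) ∪ B)
16 ∉ C and 16 ∈ A, so 16 ∈ C ∪ A
16 ∈ A and 16 ∈ (C ∪ A), so 16 ∈ A ∪ (C ∪ A)
16 ∈ (A ∖ ((C ∖ B) ∪ B)) and 16 ∈ (A ∪ (C ∪ A)), so 16 ∈ (A ∖ ((C ∖ B) ∪ B)) ∩ (A ∪ (C ∪ A))

Yes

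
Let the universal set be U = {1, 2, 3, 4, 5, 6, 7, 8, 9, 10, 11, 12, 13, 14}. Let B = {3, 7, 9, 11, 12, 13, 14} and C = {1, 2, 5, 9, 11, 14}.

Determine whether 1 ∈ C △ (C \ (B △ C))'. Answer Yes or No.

No

1 ∉ B and 1 ∈ C, so 1 ∈ B △ C
1 ∈ C and 1 ∈ (B △ C), so 1 ∉ C \ (B △ C)
1 ∈ (C \ (B △ C))' since 1 ∉ (C \ (B △ C))
1 ∈ C and 1 ∈ (C \ (B △ C))', so 1 ∉ C △ (C \ (B △ C))'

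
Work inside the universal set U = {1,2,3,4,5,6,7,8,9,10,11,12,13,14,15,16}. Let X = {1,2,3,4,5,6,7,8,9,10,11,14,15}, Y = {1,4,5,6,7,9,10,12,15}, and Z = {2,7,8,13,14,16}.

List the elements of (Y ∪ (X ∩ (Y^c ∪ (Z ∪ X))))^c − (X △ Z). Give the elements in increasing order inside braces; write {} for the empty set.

{}

Y^c = {2,3,8,11,13,14,16}
Z ∪ X = {1,2,3,4,5,6,7,8,9,10,11,13,14,15,16}
Y^c ∪ (Z ∪ X) = {1,2,3,4,5,6,7,8,9,10,11,13,14,15,16}
X ∩ (Y^c ∪ (Z ∪ X)) = {1,2,3,4,5,6,7,8,9,10,11,14,15}
Y ∪ (X ∩ (Y^c ∪ (Z ∪ X))) = {1,2,3,4,5,6,7,8,9,10,11,12,14,15}
(Y ∪ (X ∩ (Y^c ∪ (Z ∪ X))))^c = {13,16}
X △ Z = {1,3,4,5,6,9,10,11,13,15,16}
(Y ∪ (X ∩ (Y^c ∪ (Z ∪ X))))^c − (X △ Z) = {}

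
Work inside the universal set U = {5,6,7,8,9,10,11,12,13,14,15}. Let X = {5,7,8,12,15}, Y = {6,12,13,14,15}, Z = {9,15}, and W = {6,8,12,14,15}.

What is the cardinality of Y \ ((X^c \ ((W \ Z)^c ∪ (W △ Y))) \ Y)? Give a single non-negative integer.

5

X^c = {6,9,10,11,13,14}
W \ Z = {6,8,12,14}
(W \ Z)^c = {5,7,9,10,11,13,15}
W △ Y = {8,13}
(W \ Z)^c ∪ (W △ Y) = {5,7,8,9,10,11,13,15}
X^c \ ((W \ Z)^c ∪ (W △ Y)) = {6,14}
(X^c \ ((W \ Z)^c ∪ (W △ Y))) \ Y = {}
Y \ ((X^c \ ((W \ Z)^c ∪ (W △ Y))) \ Y) = {6,12,13,14,15}
|Y \ ((X^c \ ((W \ Z)^c ∪ (W △ Y))) \ Y)| = 5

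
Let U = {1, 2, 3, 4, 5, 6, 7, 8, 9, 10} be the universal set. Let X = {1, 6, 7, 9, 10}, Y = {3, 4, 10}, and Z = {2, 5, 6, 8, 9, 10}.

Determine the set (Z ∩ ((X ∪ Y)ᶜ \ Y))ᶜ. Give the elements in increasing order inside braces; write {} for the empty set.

X ∪ Y = {1, 3, 4, 6, 7, 9, 10}
(X ∪ Y)ᶜ = {2, 5, 8}
(X ∪ Y)ᶜ \ Y = {2, 5, 8}
Z ∩ ((X ∪ Y)ᶜ \ Y) = {2, 5, 8}
(Z ∩ ((X ∪ Y)ᶜ \ Y))ᶜ = {1, 3, 4, 6, 7, 9, 10}

{1, 3, 4, 6, 7, 9, 10}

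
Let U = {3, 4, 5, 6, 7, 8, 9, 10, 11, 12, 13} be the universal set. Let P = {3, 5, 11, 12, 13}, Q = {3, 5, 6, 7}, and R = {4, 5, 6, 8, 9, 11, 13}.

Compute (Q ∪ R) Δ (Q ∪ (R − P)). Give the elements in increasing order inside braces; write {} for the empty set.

Q ∪ R = {3, 4, 5, 6, 7, 8, 9, 11, 13}
R − P = {4, 6, 8, 9}
Q ∪ (R − P) = {3, 4, 5, 6, 7, 8, 9}
(Q ∪ R) Δ (Q ∪ (R − P)) = {11, 13}

{11, 13}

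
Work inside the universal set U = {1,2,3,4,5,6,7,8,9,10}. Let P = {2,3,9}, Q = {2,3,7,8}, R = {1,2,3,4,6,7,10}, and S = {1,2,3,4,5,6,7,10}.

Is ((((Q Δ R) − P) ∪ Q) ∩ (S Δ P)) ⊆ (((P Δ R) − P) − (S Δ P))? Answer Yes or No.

Q Δ R = {1,4,6,8,10}
(Q Δ R) − P = {1,4,6,8,10}
((Q Δ R) − P) ∪ Q = {1,2,3,4,6,7,8,10}
S Δ P = {1,4,5,6,7,9,10}
(((Q Δ R) − P) ∪ Q) ∩ (S Δ P) = {1,4,6,7,10}
P Δ R = {1,4,6,7,9,10}
(P Δ R) − P = {1,4,6,7,10}
((P Δ R) − P) − (S Δ P) = {}
1 ∈ (((Q Δ R) − P) ∪ Q) ∩ (S Δ P) but 1 ∉ ((P Δ R) − P) − (S Δ P), so the inclusion fails.

No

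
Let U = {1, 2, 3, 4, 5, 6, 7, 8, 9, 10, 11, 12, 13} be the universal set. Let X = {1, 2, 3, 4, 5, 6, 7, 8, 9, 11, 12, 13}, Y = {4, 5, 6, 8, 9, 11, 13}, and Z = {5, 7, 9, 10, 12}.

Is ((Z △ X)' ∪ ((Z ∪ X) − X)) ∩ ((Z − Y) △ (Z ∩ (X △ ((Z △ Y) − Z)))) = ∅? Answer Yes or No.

No

Z △ X = {1, 2, 3, 4, 6, 8, 10, 11, 13}
(Z △ X)' = {5, 7, 9, 12}
Z ∪ X = {1, 2, 3, 4, 5, 6, 7, 8, 9, 10, 11, 12, 13}
(Z ∪ X) − X = {10}
(Z △ X)' ∪ ((Z ∪ X) − X) = {5, 7, 9, 10, 12}
Z − Y = {7, 10, 12}
Z △ Y = {4, 6, 7, 8, 10, 11, 12, 13}
(Z △ Y) − Z = {4, 6, 8, 11, 13}
X △ ((Z △ Y) − Z) = {1, 2, 3, 5, 7, 9, 12}
Z ∩ (X △ ((Z △ Y) − Z)) = {5, 7, 9, 12}
(Z − Y) △ (Z ∩ (X △ ((Z △ Y) − Z))) = {5, 9, 10}
5 lies in both, so they are not disjoint.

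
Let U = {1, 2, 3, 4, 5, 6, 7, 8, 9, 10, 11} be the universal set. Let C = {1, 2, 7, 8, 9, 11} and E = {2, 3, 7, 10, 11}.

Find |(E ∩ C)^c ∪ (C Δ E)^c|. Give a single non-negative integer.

E ∩ C = {2, 7, 11}
(E ∩ C)^c = {1, 3, 4, 5, 6, 8, 9, 10}
C Δ E = {1, 3, 8, 9, 10}
(C Δ E)^c = {2, 4, 5, 6, 7, 11}
(E ∩ C)^c ∪ (C Δ E)^c = {1, 2, 3, 4, 5, 6, 7, 8, 9, 10, 11}
|(E ∩ C)^c ∪ (C Δ E)^c| = 11

11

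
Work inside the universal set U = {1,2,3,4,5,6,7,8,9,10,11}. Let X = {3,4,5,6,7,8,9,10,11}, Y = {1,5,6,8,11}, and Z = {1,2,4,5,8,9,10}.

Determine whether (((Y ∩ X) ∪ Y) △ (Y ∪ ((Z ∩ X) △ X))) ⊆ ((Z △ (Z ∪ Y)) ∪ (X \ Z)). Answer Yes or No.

Yes

Y ∩ X = {5,6,8,11}
(Y ∩ X) ∪ Y = {1,5,6,8,11}
Z ∩ X = {4,5,8,9,10}
(Z ∩ X) △ X = {3,6,7,11}
Y ∪ ((Z ∩ X) △ X) = {1,3,5,6,7,8,11}
((Y ∩ X) ∪ Y) △ (Y ∪ ((Z ∩ X) △ X)) = {3,7}
Z ∪ Y = {1,2,4,5,6,8,9,10,11}
Z △ (Z ∪ Y) = {6,11}
X \ Z = {3,6,7,11}
(Z △ (Z ∪ Y)) ∪ (X \ Z) = {3,6,7,11}
Every element of {3,7} is in {3,6,7,11}, so ((Y ∩ X) ∪ Y) △ (Y ∪ ((Z ∩ X) △ X)) ⊆ (Z △ (Z ∪ Y)) ∪ (X \ Z).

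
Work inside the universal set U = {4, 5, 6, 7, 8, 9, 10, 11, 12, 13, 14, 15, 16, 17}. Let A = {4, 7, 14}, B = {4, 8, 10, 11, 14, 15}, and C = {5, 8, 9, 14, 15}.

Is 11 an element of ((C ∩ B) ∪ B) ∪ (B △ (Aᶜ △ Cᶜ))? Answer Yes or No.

Yes

11 ∉ C and 11 ∈ B, so 11 ∉ C ∩ B
11 ∉ (C ∩ B) and 11 ∈ B, so 11 ∈ (C ∩ B) ∪ B
11 ∉ A, so 11 ∈ Aᶜ
11 ∉ C, so 11 ∈ Cᶜ
11 ∈ Aᶜ and 11 ∈ Cᶜ, so 11 ∉ Aᶜ △ Cᶜ
11 ∈ B and 11 ∉ (Aᶜ △ Cᶜ), so 11 ∈ B △ (Aᶜ △ Cᶜ)
11 ∈ ((C ∩ B) ∪ B) and 11 ∈ (B △ (Aᶜ △ Cᶜ)), so 11 ∈ ((C ∩ B) ∪ B) ∪ (B △ (Aᶜ △ Cᶜ))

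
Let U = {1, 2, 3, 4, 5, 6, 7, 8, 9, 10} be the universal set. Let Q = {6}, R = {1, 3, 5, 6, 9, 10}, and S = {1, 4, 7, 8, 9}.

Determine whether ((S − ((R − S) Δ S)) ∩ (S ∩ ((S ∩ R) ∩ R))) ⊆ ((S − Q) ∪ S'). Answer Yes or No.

R − S = {3, 5, 6, 10}
(R − S) Δ S = {1, 3, 4, 5, 6, 7, 8, 9, 10}
S − ((R − S) Δ S) = {}
S ∩ R = {1, 9}
(S ∩ R) ∩ R = {1, 9}
S ∩ ((S ∩ R) ∩ R) = {1, 9}
(S − ((R − S) Δ S)) ∩ (S ∩ ((S ∩ R) ∩ R)) = {}
S − Q = {1, 4, 7, 8, 9}
S' = {2, 3, 5, 6, 10}
(S − Q) ∪ S' = {1, 2, 3, 4, 5, 6, 7, 8, 9, 10}
Every element of {} is in {1, 2, 3, 4, 5, 6, 7, 8, 9, 10}, so (S − ((R − S) Δ S)) ∩ (S ∩ ((S ∩ R) ∩ R)) ⊆ (S − Q) ∪ S'.

Yes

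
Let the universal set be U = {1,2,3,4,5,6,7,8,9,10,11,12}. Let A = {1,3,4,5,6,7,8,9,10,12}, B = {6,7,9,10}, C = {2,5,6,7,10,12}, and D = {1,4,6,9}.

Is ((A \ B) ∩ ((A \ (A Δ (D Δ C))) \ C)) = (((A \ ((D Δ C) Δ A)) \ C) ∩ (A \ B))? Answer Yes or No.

A \ B = {1,3,4,5,8,12}
D Δ C = {1,2,4,5,7,9,10,12}
A Δ (D Δ C) = {2,3,6,8}
A \ (A Δ (D Δ C)) = {1,4,5,7,9,10,12}
(A \ (A Δ (D Δ C))) \ C = {1,4,9}
(A \ B) ∩ ((A \ (A Δ (D Δ C))) \ C) = {1,4}
(D Δ C) Δ A = {2,3,6,8}
A \ ((D Δ C) Δ A) = {1,4,5,7,9,10,12}
(A \ ((D Δ C) Δ A)) \ C = {1,4,9}
((A \ ((D Δ C) Δ A)) \ C) ∩ (A \ B) = {1,4}
Both equal {1,4}, so (A \ B) ∩ ((A \ (A Δ (D Δ C))) \ C) = ((A \ ((D Δ C) Δ A)) \ C) ∩ (A \ B).

Yes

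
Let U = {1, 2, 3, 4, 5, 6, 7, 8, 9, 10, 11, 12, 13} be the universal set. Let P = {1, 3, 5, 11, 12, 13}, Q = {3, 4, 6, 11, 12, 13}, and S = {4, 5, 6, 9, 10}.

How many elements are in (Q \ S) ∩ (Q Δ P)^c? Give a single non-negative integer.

4

Q \ S = {3, 11, 12, 13}
Q Δ P = {1, 4, 5, 6}
(Q Δ P)^c = {2, 3, 7, 8, 9, 10, 11, 12, 13}
(Q \ S) ∩ (Q Δ P)^c = {3, 11, 12, 13}
|(Q \ S) ∩ (Q Δ P)^c| = 4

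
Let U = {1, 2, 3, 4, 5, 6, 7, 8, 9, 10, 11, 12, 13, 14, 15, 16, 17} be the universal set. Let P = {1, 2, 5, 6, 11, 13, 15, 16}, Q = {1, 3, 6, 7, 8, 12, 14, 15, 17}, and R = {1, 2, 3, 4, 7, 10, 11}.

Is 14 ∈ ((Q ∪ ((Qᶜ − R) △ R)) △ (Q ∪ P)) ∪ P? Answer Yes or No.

14 ∈ Q, so 14 ∉ Qᶜ
14 ∉ Qᶜ and 14 ∉ R, so 14 ∉ Qᶜ − R
14 ∉ (Qᶜ − R) and 14 ∉ R, so 14 ∉ (Qᶜ − R) △ R
14 ∈ Q and 14 ∉ ((Qᶜ − R) △ R), so 14 ∈ Q ∪ ((Qᶜ − R) △ R)
14 ∈ Q and 14 ∉ P, so 14 ∈ Q ∪ P
14 ∈ (Q ∪ ((Qᶜ − R) △ R)) and 14 ∈ (Q ∪ P), so 14 ∉ (Q ∪ ((Qᶜ − R) △ R)) △ (Q ∪ P)
14 ∉ ((Q ∪ ((Qᶜ − R) △ R)) △ (Q ∪ P)) and 14 ∉ P, so 14 ∉ ((Q ∪ ((Qᶜ − R) △ R)) △ (Q ∪ P)) ∪ P

No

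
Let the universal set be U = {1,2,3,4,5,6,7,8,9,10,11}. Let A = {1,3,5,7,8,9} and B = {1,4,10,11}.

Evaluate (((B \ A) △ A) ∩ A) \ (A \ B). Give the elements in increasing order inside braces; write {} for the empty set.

B \ A = {4,10,11}
(B \ A) △ A = {1,3,4,5,7,8,9,10,11}
((B \ A) △ A) ∩ A = {1,3,5,7,8,9}
A \ B = {3,5,7,8,9}
(((B \ A) △ A) ∩ A) \ (A \ B) = {1}

{1}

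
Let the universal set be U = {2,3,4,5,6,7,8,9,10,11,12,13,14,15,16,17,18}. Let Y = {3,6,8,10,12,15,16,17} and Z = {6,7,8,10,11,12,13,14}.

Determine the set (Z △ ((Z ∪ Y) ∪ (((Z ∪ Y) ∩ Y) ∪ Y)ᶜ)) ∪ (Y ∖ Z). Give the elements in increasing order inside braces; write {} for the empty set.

{2,3,4,5,9,15,16,17,18}

Z ∪ Y = {3,6,7,8,10,11,12,13,14,15,16,17}
(Z ∪ Y) ∩ Y = {3,6,8,10,12,15,16,17}
((Z ∪ Y) ∩ Y) ∪ Y = {3,6,8,10,12,15,16,17}
(((Z ∪ Y) ∩ Y) ∪ Y)ᶜ = {2,4,5,7,9,11,13,14,18}
(Z ∪ Y) ∪ (((Z ∪ Y) ∩ Y) ∪ Y)ᶜ = {2,3,4,5,6,7,8,9,10,11,12,13,14,15,16,17,18}
Z △ ((Z ∪ Y) ∪ (((Z ∪ Y) ∩ Y) ∪ Y)ᶜ) = {2,3,4,5,9,15,16,17,18}
Y ∖ Z = {3,15,16,17}
(Z △ ((Z ∪ Y) ∪ (((Z ∪ Y) ∩ Y) ∪ Y)ᶜ)) ∪ (Y ∖ Z) = {2,3,4,5,9,15,16,17,18}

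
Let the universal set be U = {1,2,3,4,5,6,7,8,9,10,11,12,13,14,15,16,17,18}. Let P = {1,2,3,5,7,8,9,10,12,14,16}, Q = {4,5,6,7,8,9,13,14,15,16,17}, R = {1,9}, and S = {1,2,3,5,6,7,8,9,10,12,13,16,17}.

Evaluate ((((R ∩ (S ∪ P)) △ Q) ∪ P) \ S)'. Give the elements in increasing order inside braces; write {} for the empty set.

{1,2,3,5,6,7,8,9,10,11,12,13,16,17,18}

S ∪ P = {1,2,3,5,6,7,8,9,10,12,13,14,16,17}
R ∩ (S ∪ P) = {1,9}
(R ∩ (S ∪ P)) △ Q = {1,4,5,6,7,8,13,14,15,16,17}
((R ∩ (S ∪ P)) △ Q) ∪ P = {1,2,3,4,5,6,7,8,9,10,12,13,14,15,16,17}
(((R ∩ (S ∪ P)) △ Q) ∪ P) \ S = {4,14,15}
((((R ∩ (S ∪ P)) △ Q) ∪ P) \ S)' = {1,2,3,5,6,7,8,9,10,11,12,13,16,17,18}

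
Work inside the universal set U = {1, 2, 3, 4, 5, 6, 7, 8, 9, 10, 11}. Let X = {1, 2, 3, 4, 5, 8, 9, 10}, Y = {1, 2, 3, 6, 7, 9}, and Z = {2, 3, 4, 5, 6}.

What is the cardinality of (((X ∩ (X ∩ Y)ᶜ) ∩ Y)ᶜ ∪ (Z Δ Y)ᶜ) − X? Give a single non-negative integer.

3

X ∩ Y = {1, 2, 3, 9}
(X ∩ Y)ᶜ = {4, 5, 6, 7, 8, 10, 11}
X ∩ (X ∩ Y)ᶜ = {4, 5, 8, 10}
(X ∩ (X ∩ Y)ᶜ) ∩ Y = {}
((X ∩ (X ∩ Y)ᶜ) ∩ Y)ᶜ = {1, 2, 3, 4, 5, 6, 7, 8, 9, 10, 11}
Z Δ Y = {1, 4, 5, 7, 9}
(Z Δ Y)ᶜ = {2, 3, 6, 8, 10, 11}
((X ∩ (X ∩ Y)ᶜ) ∩ Y)ᶜ ∪ (Z Δ Y)ᶜ = {1, 2, 3, 4, 5, 6, 7, 8, 9, 10, 11}
(((X ∩ (X ∩ Y)ᶜ) ∩ Y)ᶜ ∪ (Z Δ Y)ᶜ) − X = {6, 7, 11}
|(((X ∩ (X ∩ Y)ᶜ) ∩ Y)ᶜ ∪ (Z Δ Y)ᶜ) − X| = 3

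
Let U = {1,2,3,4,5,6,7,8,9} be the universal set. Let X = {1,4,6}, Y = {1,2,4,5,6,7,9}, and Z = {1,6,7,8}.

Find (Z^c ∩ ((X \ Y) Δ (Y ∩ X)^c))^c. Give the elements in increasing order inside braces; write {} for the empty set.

{1,4,6,7,8}

Z^c = {2,3,4,5,9}
X \ Y = {}
Y ∩ X = {1,4,6}
(Y ∩ X)^c = {2,3,5,7,8,9}
(X \ Y) Δ (Y ∩ X)^c = {2,3,5,7,8,9}
Z^c ∩ ((X \ Y) Δ (Y ∩ X)^c) = {2,3,5,9}
(Z^c ∩ ((X \ Y) Δ (Y ∩ X)^c))^c = {1,4,6,7,8}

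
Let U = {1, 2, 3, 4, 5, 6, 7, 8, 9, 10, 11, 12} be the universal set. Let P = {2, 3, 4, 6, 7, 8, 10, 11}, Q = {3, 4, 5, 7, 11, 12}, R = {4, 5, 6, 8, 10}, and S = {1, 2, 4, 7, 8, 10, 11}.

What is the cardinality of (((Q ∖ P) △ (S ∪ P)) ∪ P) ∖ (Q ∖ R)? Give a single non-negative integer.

7

Q ∖ P = {5, 12}
S ∪ P = {1, 2, 3, 4, 6, 7, 8, 10, 11}
(Q ∖ P) △ (S ∪ P) = {1, 2, 3, 4, 5, 6, 7, 8, 10, 11, 12}
((Q ∖ P) △ (S ∪ P)) ∪ P = {1, 2, 3, 4, 5, 6, 7, 8, 10, 11, 12}
Q ∖ R = {3, 7, 11, 12}
(((Q ∖ P) △ (S ∪ P)) ∪ P) ∖ (Q ∖ R) = {1, 2, 4, 5, 6, 8, 10}
|(((Q ∖ P) △ (S ∪ P)) ∪ P) ∖ (Q ∖ R)| = 7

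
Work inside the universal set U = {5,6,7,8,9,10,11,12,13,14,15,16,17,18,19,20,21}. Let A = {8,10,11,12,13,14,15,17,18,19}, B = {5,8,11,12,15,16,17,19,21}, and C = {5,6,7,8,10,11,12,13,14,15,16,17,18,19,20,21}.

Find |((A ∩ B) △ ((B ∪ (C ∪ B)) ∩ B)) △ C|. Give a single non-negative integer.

A ∩ B = {8,11,12,15,17,19}
C ∪ B = {5,6,7,8,10,11,12,13,14,15,16,17,18,19,20,21}
B ∪ (C ∪ B) = {5,6,7,8,10,11,12,13,14,15,16,17,18,19,20,21}
(B ∪ (C ∪ B)) ∩ B = {5,8,11,12,15,16,17,19,21}
(A ∩ B) △ ((B ∪ (C ∪ B)) ∩ B) = {5,16,21}
((A ∩ B) △ ((B ∪ (C ∪ B)) ∩ B)) △ C = {6,7,8,10,11,12,13,14,15,17,18,19,20}
|((A ∩ B) △ ((B ∪ (C ∪ B)) ∩ B)) △ C| = 13

13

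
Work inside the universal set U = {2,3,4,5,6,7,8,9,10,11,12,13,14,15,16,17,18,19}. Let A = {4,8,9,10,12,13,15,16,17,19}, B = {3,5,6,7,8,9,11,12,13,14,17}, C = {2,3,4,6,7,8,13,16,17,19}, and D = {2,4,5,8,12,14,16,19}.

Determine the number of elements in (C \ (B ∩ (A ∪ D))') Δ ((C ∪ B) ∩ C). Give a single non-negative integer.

7

A ∪ D = {2,4,5,8,9,10,12,13,14,15,16,17,19}
B ∩ (A ∪ D) = {5,8,9,12,13,14,17}
(B ∩ (A ∪ D))' = {2,3,4,6,7,10,11,15,16,18,19}
C \ (B ∩ (A ∪ D))' = {8,13,17}
C ∪ B = {2,3,4,5,6,7,8,9,11,12,13,14,16,17,19}
(C ∪ B) ∩ C = {2,3,4,6,7,8,13,16,17,19}
(C \ (B ∩ (A ∪ D))') Δ ((C ∪ B) ∩ C) = {2,3,4,6,7,16,19}
|(C \ (B ∩ (A ∪ D))') Δ ((C ∪ B) ∩ C)| = 7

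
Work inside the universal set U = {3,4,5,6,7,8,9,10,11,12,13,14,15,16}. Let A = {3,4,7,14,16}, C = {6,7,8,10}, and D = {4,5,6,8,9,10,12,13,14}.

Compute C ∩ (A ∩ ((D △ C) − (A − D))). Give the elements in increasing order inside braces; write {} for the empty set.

D △ C = {4,5,7,9,12,13,14}
A − D = {3,7,16}
(D △ C) − (A − D) = {4,5,9,12,13,14}
A ∩ ((D △ C) − (A − D)) = {4,14}
C ∩ (A ∩ ((D △ C) − (A − D))) = {}

{}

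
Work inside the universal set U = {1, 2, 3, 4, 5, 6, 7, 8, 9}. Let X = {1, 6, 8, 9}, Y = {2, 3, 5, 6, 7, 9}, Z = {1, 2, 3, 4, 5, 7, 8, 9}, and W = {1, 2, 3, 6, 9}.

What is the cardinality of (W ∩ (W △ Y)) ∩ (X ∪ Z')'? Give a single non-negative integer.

0

W △ Y = {1, 5, 7}
W ∩ (W △ Y) = {1}
Z' = {6}
X ∪ Z' = {1, 6, 8, 9}
(X ∪ Z')' = {2, 3, 4, 5, 7}
(W ∩ (W △ Y)) ∩ (X ∪ Z')' = {}
|(W ∩ (W △ Y)) ∩ (X ∪ Z')'| = 0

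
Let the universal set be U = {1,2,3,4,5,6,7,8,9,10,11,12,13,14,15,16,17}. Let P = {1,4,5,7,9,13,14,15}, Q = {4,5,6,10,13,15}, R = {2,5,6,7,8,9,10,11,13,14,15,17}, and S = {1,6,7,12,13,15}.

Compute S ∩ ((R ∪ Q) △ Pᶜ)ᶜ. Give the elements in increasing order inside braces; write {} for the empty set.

R ∪ Q = {2,4,5,6,7,8,9,10,11,13,14,15,17}
Pᶜ = {2,3,6,8,10,11,12,16,17}
(R ∪ Q) △ Pᶜ = {3,4,5,7,9,12,13,14,15,16}
((R ∪ Q) △ Pᶜ)ᶜ = {1,2,6,8,10,11,17}
S ∩ ((R ∪ Q) △ Pᶜ)ᶜ = {1,6}

{1,6}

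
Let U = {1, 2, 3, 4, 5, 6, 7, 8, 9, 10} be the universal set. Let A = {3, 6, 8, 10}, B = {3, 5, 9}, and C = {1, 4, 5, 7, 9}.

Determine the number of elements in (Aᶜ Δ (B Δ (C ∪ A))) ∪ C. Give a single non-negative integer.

9

Aᶜ = {1, 2, 4, 5, 7, 9}
C ∪ A = {1, 3, 4, 5, 6, 7, 8, 9, 10}
B Δ (C ∪ A) = {1, 4, 6, 7, 8, 10}
Aᶜ Δ (B Δ (C ∪ A)) = {2, 5, 6, 8, 9, 10}
(Aᶜ Δ (B Δ (C ∪ A))) ∪ C = {1, 2, 4, 5, 6, 7, 8, 9, 10}
|(Aᶜ Δ (B Δ (C ∪ A))) ∪ C| = 9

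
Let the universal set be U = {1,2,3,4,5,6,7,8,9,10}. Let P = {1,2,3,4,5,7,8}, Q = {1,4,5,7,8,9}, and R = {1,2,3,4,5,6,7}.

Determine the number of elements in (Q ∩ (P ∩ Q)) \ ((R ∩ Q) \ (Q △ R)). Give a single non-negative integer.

1

P ∩ Q = {1,4,5,7,8}
Q ∩ (P ∩ Q) = {1,4,5,7,8}
R ∩ Q = {1,4,5,7}
Q △ R = {2,3,6,8,9}
(R ∩ Q) \ (Q △ R) = {1,4,5,7}
(Q ∩ (P ∩ Q)) \ ((R ∩ Q) \ (Q △ R)) = {8}
|(Q ∩ (P ∩ Q)) \ ((R ∩ Q) \ (Q △ R))| = 1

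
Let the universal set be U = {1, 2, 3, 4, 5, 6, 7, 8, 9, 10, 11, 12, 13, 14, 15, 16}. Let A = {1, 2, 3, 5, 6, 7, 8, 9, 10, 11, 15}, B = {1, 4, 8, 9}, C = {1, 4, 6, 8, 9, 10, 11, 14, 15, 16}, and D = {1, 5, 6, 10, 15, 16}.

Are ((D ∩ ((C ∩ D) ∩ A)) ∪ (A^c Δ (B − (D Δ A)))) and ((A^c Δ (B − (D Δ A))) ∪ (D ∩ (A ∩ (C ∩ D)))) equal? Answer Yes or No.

C ∩ D = {1, 6, 10, 15, 16}
(C ∩ D) ∩ A = {1, 6, 10, 15}
D ∩ ((C ∩ D) ∩ A) = {1, 6, 10, 15}
A^c = {4, 12, 13, 14, 16}
D Δ A = {2, 3, 7, 8, 9, 11, 16}
B − (D Δ A) = {1, 4}
A^c Δ (B − (D Δ A)) = {1, 12, 13, 14, 16}
(D ∩ ((C ∩ D) ∩ A)) ∪ (A^c Δ (B − (D Δ A))) = {1, 6, 10, 12, 13, 14, 15, 16}
A ∩ (C ∩ D) = {1, 6, 10, 15}
D ∩ (A ∩ (C ∩ D)) = {1, 6, 10, 15}
(A^c Δ (B − (D Δ A))) ∪ (D ∩ (A ∩ (C ∩ D))) = {1, 6, 10, 12, 13, 14, 15, 16}
Both equal {1, 6, 10, 12, 13, 14, 15, 16}, so (D ∩ ((C ∩ D) ∩ A)) ∪ (A^c Δ (B − (D Δ A))) = (A^c Δ (B − (D Δ A))) ∪ (D ∩ (A ∩ (C ∩ D))).

Yes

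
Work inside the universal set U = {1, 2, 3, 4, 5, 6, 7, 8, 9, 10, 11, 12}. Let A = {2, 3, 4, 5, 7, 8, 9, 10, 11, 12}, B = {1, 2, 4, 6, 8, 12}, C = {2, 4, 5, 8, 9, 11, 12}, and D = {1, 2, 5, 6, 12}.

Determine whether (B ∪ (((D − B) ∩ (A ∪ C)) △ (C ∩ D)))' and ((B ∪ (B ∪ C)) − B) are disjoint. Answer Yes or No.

No

D − B = {5}
A ∪ C = {2, 3, 4, 5, 7, 8, 9, 10, 11, 12}
(D − B) ∩ (A ∪ C) = {5}
C ∩ D = {2, 5, 12}
((D − B) ∩ (A ∪ C)) △ (C ∩ D) = {2, 12}
B ∪ (((D − B) ∩ (A ∪ C)) △ (C ∩ D)) = {1, 2, 4, 6, 8, 12}
(B ∪ (((D − B) ∩ (A ∪ C)) △ (C ∩ D)))' = {3, 5, 7, 9, 10, 11}
B ∪ C = {1, 2, 4, 5, 6, 8, 9, 11, 12}
B ∪ (B ∪ C) = {1, 2, 4, 5, 6, 8, 9, 11, 12}
(B ∪ (B ∪ C)) − B = {5, 9, 11}
5 lies in both, so they are not disjoint.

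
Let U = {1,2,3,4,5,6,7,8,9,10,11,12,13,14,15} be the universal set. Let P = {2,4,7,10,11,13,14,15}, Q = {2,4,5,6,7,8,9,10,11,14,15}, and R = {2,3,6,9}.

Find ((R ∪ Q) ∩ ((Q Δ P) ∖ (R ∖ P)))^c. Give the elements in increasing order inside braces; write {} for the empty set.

R ∪ Q = {2,3,4,5,6,7,8,9,10,11,14,15}
Q Δ P = {5,6,8,9,13}
R ∖ P = {3,6,9}
(Q Δ P) ∖ (R ∖ P) = {5,8,13}
(R ∪ Q) ∩ ((Q Δ P) ∖ (R ∖ P)) = {5,8}
((R ∪ Q) ∩ ((Q Δ P) ∖ (R ∖ P)))^c = {1,2,3,4,6,7,9,10,11,12,13,14,15}

{1,2,3,4,6,7,9,10,11,12,13,14,15}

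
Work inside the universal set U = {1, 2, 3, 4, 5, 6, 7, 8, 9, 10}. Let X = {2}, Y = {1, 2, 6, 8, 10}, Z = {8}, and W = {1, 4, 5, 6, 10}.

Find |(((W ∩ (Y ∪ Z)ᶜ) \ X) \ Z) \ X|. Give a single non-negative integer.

Y ∪ Z = {1, 2, 6, 8, 10}
(Y ∪ Z)ᶜ = {3, 4, 5, 7, 9}
W ∩ (Y ∪ Z)ᶜ = {4, 5}
(W ∩ (Y ∪ Z)ᶜ) \ X = {4, 5}
((W ∩ (Y ∪ Z)ᶜ) \ X) \ Z = {4, 5}
(((W ∩ (Y ∪ Z)ᶜ) \ X) \ Z) \ X = {4, 5}
|(((W ∩ (Y ∪ Z)ᶜ) \ X) \ Z) \ X| = 2

2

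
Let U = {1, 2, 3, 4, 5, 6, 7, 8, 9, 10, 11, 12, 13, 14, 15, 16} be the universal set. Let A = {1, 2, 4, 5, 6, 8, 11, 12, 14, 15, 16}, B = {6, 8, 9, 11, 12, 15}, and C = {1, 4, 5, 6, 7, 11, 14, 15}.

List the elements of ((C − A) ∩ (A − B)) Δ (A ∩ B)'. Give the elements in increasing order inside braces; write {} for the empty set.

{1, 2, 3, 4, 5, 7, 9, 10, 13, 14, 16}

C − A = {7}
A − B = {1, 2, 4, 5, 14, 16}
(C − A) ∩ (A − B) = {}
A ∩ B = {6, 8, 11, 12, 15}
(A ∩ B)' = {1, 2, 3, 4, 5, 7, 9, 10, 13, 14, 16}
((C − A) ∩ (A − B)) Δ (A ∩ B)' = {1, 2, 3, 4, 5, 7, 9, 10, 13, 14, 16}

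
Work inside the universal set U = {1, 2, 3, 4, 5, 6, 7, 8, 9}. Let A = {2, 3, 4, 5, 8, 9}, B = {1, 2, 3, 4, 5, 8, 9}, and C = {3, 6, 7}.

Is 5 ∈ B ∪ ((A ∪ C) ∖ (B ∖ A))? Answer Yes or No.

5 ∈ A and 5 ∉ C, so 5 ∈ A ∪ C
5 ∈ B and 5 ∈ A, so 5 ∉ B ∖ A
5 ∈ (A ∪ C) and 5 ∉ (B ∖ A), so 5 ∈ (A ∪ C) ∖ (B ∖ A)
5 ∈ B and 5 ∈ ((A ∪ C) ∖ (B ∖ A)), so 5 ∈ B ∪ ((A ∪ C) ∖ (B ∖ A))

Yes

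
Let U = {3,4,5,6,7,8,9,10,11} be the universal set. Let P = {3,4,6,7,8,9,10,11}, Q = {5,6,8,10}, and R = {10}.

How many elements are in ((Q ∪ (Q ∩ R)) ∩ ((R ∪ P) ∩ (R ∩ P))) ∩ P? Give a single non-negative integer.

1

Q ∩ R = {10}
Q ∪ (Q ∩ R) = {5,6,8,10}
R ∪ P = {3,4,6,7,8,9,10,11}
R ∩ P = {10}
(R ∪ P) ∩ (R ∩ P) = {10}
(Q ∪ (Q ∩ R)) ∩ ((R ∪ P) ∩ (R ∩ P)) = {10}
((Q ∪ (Q ∩ R)) ∩ ((R ∪ P) ∩ (R ∩ P))) ∩ P = {10}
|((Q ∪ (Q ∩ R)) ∩ ((R ∪ P) ∩ (R ∩ P))) ∩ P| = 1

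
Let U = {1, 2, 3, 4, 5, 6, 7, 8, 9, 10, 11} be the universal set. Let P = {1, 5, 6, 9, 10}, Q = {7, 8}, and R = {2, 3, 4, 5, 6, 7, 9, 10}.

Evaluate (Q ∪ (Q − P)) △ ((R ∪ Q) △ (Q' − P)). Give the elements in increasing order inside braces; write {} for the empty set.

{5, 6, 9, 10, 11}

Q − P = {7, 8}
Q ∪ (Q − P) = {7, 8}
R ∪ Q = {2, 3, 4, 5, 6, 7, 8, 9, 10}
Q' = {1, 2, 3, 4, 5, 6, 9, 10, 11}
Q' − P = {2, 3, 4, 11}
(R ∪ Q) △ (Q' − P) = {5, 6, 7, 8, 9, 10, 11}
(Q ∪ (Q − P)) △ ((R ∪ Q) △ (Q' − P)) = {5, 6, 9, 10, 11}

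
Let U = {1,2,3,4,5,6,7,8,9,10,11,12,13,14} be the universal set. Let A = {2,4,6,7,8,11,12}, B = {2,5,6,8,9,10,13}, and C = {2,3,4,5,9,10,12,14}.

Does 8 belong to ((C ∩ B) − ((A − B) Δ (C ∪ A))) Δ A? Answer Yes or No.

Yes

8 ∉ C and 8 ∈ B, so 8 ∉ C ∩ B
8 ∈ A and 8 ∈ B, so 8 ∉ A − B
8 ∉ C and 8 ∈ A, so 8 ∈ C ∪ A
8 ∉ (A − B) and 8 ∈ (C ∪ A), so 8 ∈ (A − B) Δ (C ∪ A)
8 ∉ (C ∩ B) and 8 ∈ ((A − B) Δ (C ∪ A)), so 8 ∉ (C ∩ B) − ((A − B) Δ (C ∪ A))
8 ∉ ((C ∩ B) − ((A − B) Δ (C ∪ A))) and 8 ∈ A, so 8 ∈ ((C ∩ B) − ((A − B) Δ (C ∪ A))) Δ A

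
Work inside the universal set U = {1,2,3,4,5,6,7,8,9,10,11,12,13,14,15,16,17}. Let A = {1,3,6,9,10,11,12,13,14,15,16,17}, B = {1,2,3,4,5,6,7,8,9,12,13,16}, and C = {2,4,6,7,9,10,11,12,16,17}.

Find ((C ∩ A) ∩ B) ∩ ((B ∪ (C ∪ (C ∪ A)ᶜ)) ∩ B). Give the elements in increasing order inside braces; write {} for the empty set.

{6,9,12,16}

C ∩ A = {6,9,10,11,12,16,17}
(C ∩ A) ∩ B = {6,9,12,16}
C ∪ A = {1,2,3,4,6,7,9,10,11,12,13,14,15,16,17}
(C ∪ A)ᶜ = {5,8}
C ∪ (C ∪ A)ᶜ = {2,4,5,6,7,8,9,10,11,12,16,17}
B ∪ (C ∪ (C ∪ A)ᶜ) = {1,2,3,4,5,6,7,8,9,10,11,12,13,16,17}
(B ∪ (C ∪ (C ∪ A)ᶜ)) ∩ B = {1,2,3,4,5,6,7,8,9,12,13,16}
((C ∩ A) ∩ B) ∩ ((B ∪ (C ∪ (C ∪ A)ᶜ)) ∩ B) = {6,9,12,16}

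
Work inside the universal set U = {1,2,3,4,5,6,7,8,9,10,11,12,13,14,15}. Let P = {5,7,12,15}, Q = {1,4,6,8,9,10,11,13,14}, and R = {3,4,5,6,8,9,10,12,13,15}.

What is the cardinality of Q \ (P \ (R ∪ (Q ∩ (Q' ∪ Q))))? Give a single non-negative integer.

9

Q' = {2,3,5,7,12,15}
Q' ∪ Q = {1,2,3,4,5,6,7,8,9,10,11,12,13,14,15}
Q ∩ (Q' ∪ Q) = {1,4,6,8,9,10,11,13,14}
R ∪ (Q ∩ (Q' ∪ Q)) = {1,3,4,5,6,8,9,10,11,12,13,14,15}
P \ (R ∪ (Q ∩ (Q' ∪ Q))) = {7}
Q \ (P \ (R ∪ (Q ∩ (Q' ∪ Q)))) = {1,4,6,8,9,10,11,13,14}
|Q \ (P \ (R ∪ (Q ∩ (Q' ∪ Q))))| = 9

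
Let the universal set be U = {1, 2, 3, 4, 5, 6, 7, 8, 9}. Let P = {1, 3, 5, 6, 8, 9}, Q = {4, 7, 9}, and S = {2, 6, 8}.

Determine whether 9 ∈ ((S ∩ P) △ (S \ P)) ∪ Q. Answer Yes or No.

9 ∉ S and 9 ∈ P, so 9 ∉ S ∩ P
9 ∉ S and 9 ∈ P, so 9 ∉ S \ P
9 ∉ (S ∩ P) and 9 ∉ (S \ P), so 9 ∉ (S ∩ P) △ (S \ P)
9 ∉ ((S ∩ P) △ (S \ P)) and 9 ∈ Q, so 9 ∈ ((S ∩ P) △ (S \ P)) ∪ Q

Yes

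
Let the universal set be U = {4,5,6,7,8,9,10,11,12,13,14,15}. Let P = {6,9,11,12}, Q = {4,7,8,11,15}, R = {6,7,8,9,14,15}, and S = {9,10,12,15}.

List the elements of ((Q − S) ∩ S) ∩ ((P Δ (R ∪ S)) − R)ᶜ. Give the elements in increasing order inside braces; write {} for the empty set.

{}

Q − S = {4,7,8,11}
(Q − S) ∩ S = {}
R ∪ S = {6,7,8,9,10,12,14,15}
P Δ (R ∪ S) = {7,8,10,11,14,15}
(P Δ (R ∪ S)) − R = {10,11}
((P Δ (R ∪ S)) − R)ᶜ = {4,5,6,7,8,9,12,13,14,15}
((Q − S) ∩ S) ∩ ((P Δ (R ∪ S)) − R)ᶜ = {}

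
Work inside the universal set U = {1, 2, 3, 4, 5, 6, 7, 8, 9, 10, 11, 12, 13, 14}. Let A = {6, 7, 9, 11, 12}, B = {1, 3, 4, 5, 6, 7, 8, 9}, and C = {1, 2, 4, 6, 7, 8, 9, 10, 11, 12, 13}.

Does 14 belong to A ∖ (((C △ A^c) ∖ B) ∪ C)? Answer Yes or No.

No

14 ∉ A, so 14 ∈ A^c
14 ∉ C and 14 ∈ A^c, so 14 ∈ C △ A^c
14 ∈ (C △ A^c) and 14 ∉ B, so 14 ∈ (C △ A^c) ∖ B
14 ∈ ((C △ A^c) ∖ B) and 14 ∉ C, so 14 ∈ ((C △ A^c) ∖ B) ∪ C
14 ∉ A and 14 ∈ (((C △ A^c) ∖ B) ∪ C), so 14 ∉ A ∖ (((C △ A^c) ∖ B) ∪ C)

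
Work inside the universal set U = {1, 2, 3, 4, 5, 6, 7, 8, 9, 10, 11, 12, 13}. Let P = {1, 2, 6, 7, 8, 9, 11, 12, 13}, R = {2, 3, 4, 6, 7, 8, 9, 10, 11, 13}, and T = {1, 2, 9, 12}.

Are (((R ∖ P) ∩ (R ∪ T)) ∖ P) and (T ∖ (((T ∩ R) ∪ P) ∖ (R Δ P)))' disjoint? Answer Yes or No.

No

R ∖ P = {3, 4, 10}
R ∪ T = {1, 2, 3, 4, 6, 7, 8, 9, 10, 11, 12, 13}
(R ∖ P) ∩ (R ∪ T) = {3, 4, 10}
((R ∖ P) ∩ (R ∪ T)) ∖ P = {3, 4, 10}
T ∩ R = {2, 9}
(T ∩ R) ∪ P = {1, 2, 6, 7, 8, 9, 11, 12, 13}
R Δ P = {1, 3, 4, 10, 12}
((T ∩ R) ∪ P) ∖ (R Δ P) = {2, 6, 7, 8, 9, 11, 13}
T ∖ (((T ∩ R) ∪ P) ∖ (R Δ P)) = {1, 12}
(T ∖ (((T ∩ R) ∪ P) ∖ (R Δ P)))' = {2, 3, 4, 5, 6, 7, 8, 9, 10, 11, 13}
3 lies in both, so they are not disjoint.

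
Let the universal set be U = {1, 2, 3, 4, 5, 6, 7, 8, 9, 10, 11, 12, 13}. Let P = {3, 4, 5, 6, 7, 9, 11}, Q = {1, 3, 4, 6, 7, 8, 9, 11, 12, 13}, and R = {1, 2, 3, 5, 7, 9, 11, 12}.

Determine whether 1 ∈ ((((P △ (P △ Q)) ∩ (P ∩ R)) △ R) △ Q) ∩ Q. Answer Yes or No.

No

1 ∉ P and 1 ∈ Q, so 1 ∈ P △ Q
1 ∉ P and 1 ∈ (P △ Q), so 1 ∈ P △ (P △ Q)
1 ∉ P and 1 ∈ R, so 1 ∉ P ∩ R
1 ∈ (P △ (P △ Q)) and 1 ∉ (P ∩ R), so 1 ∉ (P △ (P △ Q)) ∩ (P ∩ R)
1 ∉ ((P △ (P △ Q)) ∩ (P ∩ R)) and 1 ∈ R, so 1 ∈ ((P △ (P △ Q)) ∩ (P ∩ R)) △ R
1 ∈ (((P △ (P △ Q)) ∩ (P ∩ R)) △ R) and 1 ∈ Q, so 1 ∉ (((P △ (P △ Q)) ∩ (P ∩ R)) △ R) △ Q
1 ∉ ((((P △ (P △ Q)) ∩ (P ∩ R)) △ R) △ Q) and 1 ∈ Q, so 1 ∉ ((((P △ (P △ Q)) ∩ (P ∩ R)) △ R) △ Q) ∩ Q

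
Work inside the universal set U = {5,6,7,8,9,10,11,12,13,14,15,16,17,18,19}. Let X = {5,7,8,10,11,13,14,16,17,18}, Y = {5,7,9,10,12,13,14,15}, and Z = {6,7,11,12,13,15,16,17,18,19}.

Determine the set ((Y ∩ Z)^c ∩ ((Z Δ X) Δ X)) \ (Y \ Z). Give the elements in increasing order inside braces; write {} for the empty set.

{6,11,16,17,18,19}

Y ∩ Z = {7,12,13,15}
(Y ∩ Z)^c = {5,6,8,9,10,11,14,16,17,18,19}
Z Δ X = {5,6,8,10,12,14,15,19}
(Z Δ X) Δ X = {6,7,11,12,13,15,16,17,18,19}
(Y ∩ Z)^c ∩ ((Z Δ X) Δ X) = {6,11,16,17,18,19}
Y \ Z = {5,9,10,14}
((Y ∩ Z)^c ∩ ((Z Δ X) Δ X)) \ (Y \ Z) = {6,11,16,17,18,19}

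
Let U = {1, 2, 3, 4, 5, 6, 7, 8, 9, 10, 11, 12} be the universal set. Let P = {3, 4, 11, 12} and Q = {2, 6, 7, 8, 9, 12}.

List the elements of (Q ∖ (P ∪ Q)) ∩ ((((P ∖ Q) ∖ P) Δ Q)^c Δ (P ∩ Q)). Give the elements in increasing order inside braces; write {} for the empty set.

{}

P ∪ Q = {2, 3, 4, 6, 7, 8, 9, 11, 12}
Q ∖ (P ∪ Q) = {}
P ∖ Q = {3, 4, 11}
(P ∖ Q) ∖ P = {}
((P ∖ Q) ∖ P) Δ Q = {2, 6, 7, 8, 9, 12}
(((P ∖ Q) ∖ P) Δ Q)^c = {1, 3, 4, 5, 10, 11}
P ∩ Q = {12}
(((P ∖ Q) ∖ P) Δ Q)^c Δ (P ∩ Q) = {1, 3, 4, 5, 10, 11, 12}
(Q ∖ (P ∪ Q)) ∩ ((((P ∖ Q) ∖ P) Δ Q)^c Δ (P ∩ Q)) = {}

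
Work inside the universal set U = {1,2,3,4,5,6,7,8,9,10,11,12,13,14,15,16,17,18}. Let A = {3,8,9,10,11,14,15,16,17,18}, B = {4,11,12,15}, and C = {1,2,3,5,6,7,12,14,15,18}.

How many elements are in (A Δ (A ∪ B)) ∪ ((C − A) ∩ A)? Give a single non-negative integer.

A ∪ B = {3,4,8,9,10,11,12,14,15,16,17,18}
A Δ (A ∪ B) = {4,12}
C − A = {1,2,5,6,7,12}
(C − A) ∩ A = {}
(A Δ (A ∪ B)) ∪ ((C − A) ∩ A) = {4,12}
|(A Δ (A ∪ B)) ∪ ((C − A) ∩ A)| = 2

2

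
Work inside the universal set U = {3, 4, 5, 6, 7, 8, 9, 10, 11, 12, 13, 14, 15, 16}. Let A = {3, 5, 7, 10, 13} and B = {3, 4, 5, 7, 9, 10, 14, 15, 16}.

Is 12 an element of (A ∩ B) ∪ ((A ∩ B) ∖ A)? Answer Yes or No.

12 ∉ A and 12 ∉ B, so 12 ∉ A ∩ B
12 ∉ A and 12 ∉ B, so 12 ∉ A ∩ B
12 ∉ (A ∩ B) and 12 ∉ A, so 12 ∉ (A ∩ B) ∖ A
12 ∉ (A ∩ B) and 12 ∉ ((A ∩ B) ∖ A), so 12 ∉ (A ∩ B) ∪ ((A ∩ B) ∖ A)

No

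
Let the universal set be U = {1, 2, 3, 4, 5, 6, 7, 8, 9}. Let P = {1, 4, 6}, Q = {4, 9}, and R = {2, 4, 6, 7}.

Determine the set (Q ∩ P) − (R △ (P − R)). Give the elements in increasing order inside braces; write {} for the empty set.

{}

Q ∩ P = {4}
P − R = {1}
R △ (P − R) = {1, 2, 4, 6, 7}
(Q ∩ P) − (R △ (P − R)) = {}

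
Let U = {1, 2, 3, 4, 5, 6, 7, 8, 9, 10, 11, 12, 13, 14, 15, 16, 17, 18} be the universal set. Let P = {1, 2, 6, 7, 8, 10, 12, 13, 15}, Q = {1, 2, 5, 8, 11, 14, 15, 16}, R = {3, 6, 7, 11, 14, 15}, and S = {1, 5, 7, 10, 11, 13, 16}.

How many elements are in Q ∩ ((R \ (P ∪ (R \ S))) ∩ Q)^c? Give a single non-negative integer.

7

R \ S = {3, 6, 14, 15}
P ∪ (R \ S) = {1, 2, 3, 6, 7, 8, 10, 12, 13, 14, 15}
R \ (P ∪ (R \ S)) = {11}
(R \ (P ∪ (R \ S))) ∩ Q = {11}
((R \ (P ∪ (R \ S))) ∩ Q)^c = {1, 2, 3, 4, 5, 6, 7, 8, 9, 10, 12, 13, 14, 15, 16, 17, 18}
Q ∩ ((R \ (P ∪ (R \ S))) ∩ Q)^c = {1, 2, 5, 8, 14, 15, 16}
|Q ∩ ((R \ (P ∪ (R \ S))) ∩ Q)^c| = 7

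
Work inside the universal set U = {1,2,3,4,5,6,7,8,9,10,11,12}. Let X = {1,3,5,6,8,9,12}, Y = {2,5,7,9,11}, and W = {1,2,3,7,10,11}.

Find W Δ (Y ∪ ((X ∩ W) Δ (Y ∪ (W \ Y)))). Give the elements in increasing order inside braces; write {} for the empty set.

X ∩ W = {1,3}
W \ Y = {1,3,10}
Y ∪ (W \ Y) = {1,2,3,5,7,9,10,11}
(X ∩ W) Δ (Y ∪ (W \ Y)) = {2,5,7,9,10,11}
Y ∪ ((X ∩ W) Δ (Y ∪ (W \ Y))) = {2,5,7,9,10,11}
W Δ (Y ∪ ((X ∩ W) Δ (Y ∪ (W \ Y)))) = {1,3,5,9}

{1,3,5,9}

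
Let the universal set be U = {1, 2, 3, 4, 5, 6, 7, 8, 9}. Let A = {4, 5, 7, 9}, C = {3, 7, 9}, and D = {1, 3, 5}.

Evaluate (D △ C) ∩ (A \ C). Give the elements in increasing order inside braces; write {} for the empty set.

D △ C = {1, 5, 7, 9}
A \ C = {4, 5}
(D △ C) ∩ (A \ C) = {5}

{5}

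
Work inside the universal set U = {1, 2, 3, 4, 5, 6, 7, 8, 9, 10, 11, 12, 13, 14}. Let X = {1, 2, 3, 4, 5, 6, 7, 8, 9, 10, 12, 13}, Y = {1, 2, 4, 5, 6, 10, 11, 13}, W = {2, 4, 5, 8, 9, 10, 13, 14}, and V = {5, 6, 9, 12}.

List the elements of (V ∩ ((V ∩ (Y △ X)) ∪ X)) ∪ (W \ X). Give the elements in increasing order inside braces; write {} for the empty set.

Y △ X = {3, 7, 8, 9, 11, 12}
V ∩ (Y △ X) = {9, 12}
(V ∩ (Y △ X)) ∪ X = {1, 2, 3, 4, 5, 6, 7, 8, 9, 10, 12, 13}
V ∩ ((V ∩ (Y △ X)) ∪ X) = {5, 6, 9, 12}
W \ X = {14}
(V ∩ ((V ∩ (Y △ X)) ∪ X)) ∪ (W \ X) = {5, 6, 9, 12, 14}

{5, 6, 9, 12, 14}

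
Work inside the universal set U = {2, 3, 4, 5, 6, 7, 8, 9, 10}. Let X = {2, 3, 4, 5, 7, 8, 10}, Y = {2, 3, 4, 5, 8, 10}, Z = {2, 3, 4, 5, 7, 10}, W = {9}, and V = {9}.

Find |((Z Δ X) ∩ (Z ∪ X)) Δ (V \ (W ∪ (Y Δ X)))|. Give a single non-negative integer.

Z Δ X = {8}
Z ∪ X = {2, 3, 4, 5, 7, 8, 10}
(Z Δ X) ∩ (Z ∪ X) = {8}
Y Δ X = {7}
W ∪ (Y Δ X) = {7, 9}
V \ (W ∪ (Y Δ X)) = {}
((Z Δ X) ∩ (Z ∪ X)) Δ (V \ (W ∪ (Y Δ X))) = {8}
|((Z Δ X) ∩ (Z ∪ X)) Δ (V \ (W ∪ (Y Δ X)))| = 1

1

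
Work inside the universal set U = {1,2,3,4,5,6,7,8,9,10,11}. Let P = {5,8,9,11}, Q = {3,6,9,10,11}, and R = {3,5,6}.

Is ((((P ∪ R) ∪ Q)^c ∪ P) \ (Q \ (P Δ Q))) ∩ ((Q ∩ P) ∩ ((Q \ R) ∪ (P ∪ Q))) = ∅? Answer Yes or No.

P ∪ R = {3,5,6,8,9,11}
(P ∪ R) ∪ Q = {3,5,6,8,9,10,11}
((P ∪ R) ∪ Q)^c = {1,2,4,7}
((P ∪ R) ∪ Q)^c ∪ P = {1,2,4,5,7,8,9,11}
P Δ Q = {3,5,6,8,10}
Q \ (P Δ Q) = {9,11}
(((P ∪ R) ∪ Q)^c ∪ P) \ (Q \ (P Δ Q)) = {1,2,4,5,7,8}
Q ∩ P = {9,11}
Q \ R = {9,10,11}
P ∪ Q = {3,5,6,8,9,10,11}
(Q \ R) ∪ (P ∪ Q) = {3,5,6,8,9,10,11}
(Q ∩ P) ∩ ((Q \ R) ∪ (P ∪ Q)) = {9,11}
{1,2,4,5,7,8} and {9,11} share no elements.

Yes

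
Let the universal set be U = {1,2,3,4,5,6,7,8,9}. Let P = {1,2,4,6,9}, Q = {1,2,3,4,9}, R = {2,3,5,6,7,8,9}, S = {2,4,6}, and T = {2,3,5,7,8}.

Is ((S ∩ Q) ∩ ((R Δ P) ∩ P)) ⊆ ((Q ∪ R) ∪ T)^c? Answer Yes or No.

No

S ∩ Q = {2,4}
R Δ P = {1,3,4,5,7,8}
(R Δ P) ∩ P = {1,4}
(S ∩ Q) ∩ ((R Δ P) ∩ P) = {4}
Q ∪ R = {1,2,3,4,5,6,7,8,9}
(Q ∪ R) ∪ T = {1,2,3,4,5,6,7,8,9}
((Q ∪ R) ∪ T)^c = {}
4 ∈ (S ∩ Q) ∩ ((R Δ P) ∩ P) but 4 ∉ ((Q ∪ R) ∪ T)^c, so the inclusion fails.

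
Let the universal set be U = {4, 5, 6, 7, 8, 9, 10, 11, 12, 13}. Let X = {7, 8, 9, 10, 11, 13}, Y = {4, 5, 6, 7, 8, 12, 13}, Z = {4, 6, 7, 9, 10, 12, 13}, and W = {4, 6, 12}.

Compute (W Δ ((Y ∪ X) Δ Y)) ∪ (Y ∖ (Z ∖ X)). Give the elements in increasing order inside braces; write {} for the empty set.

Y ∪ X = {4, 5, 6, 7, 8, 9, 10, 11, 12, 13}
(Y ∪ X) Δ Y = {9, 10, 11}
W Δ ((Y ∪ X) Δ Y) = {4, 6, 9, 10, 11, 12}
Z ∖ X = {4, 6, 12}
Y ∖ (Z ∖ X) = {5, 7, 8, 13}
(W Δ ((Y ∪ X) Δ Y)) ∪ (Y ∖ (Z ∖ X)) = {4, 5, 6, 7, 8, 9, 10, 11, 12, 13}

{4, 5, 6, 7, 8, 9, 10, 11, 12, 13}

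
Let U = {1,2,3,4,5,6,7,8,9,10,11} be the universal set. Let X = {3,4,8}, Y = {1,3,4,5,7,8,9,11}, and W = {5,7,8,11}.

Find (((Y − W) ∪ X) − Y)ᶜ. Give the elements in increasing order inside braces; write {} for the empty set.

{1,2,3,4,5,6,7,8,9,10,11}

Y − W = {1,3,4,9}
(Y − W) ∪ X = {1,3,4,8,9}
((Y − W) ∪ X) − Y = {}
(((Y − W) ∪ X) − Y)ᶜ = {1,2,3,4,5,6,7,8,9,10,11}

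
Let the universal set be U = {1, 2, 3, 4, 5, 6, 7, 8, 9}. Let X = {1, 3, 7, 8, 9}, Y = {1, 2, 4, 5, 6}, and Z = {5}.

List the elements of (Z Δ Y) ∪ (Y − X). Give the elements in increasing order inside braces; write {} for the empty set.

{1, 2, 4, 5, 6}

Z Δ Y = {1, 2, 4, 6}
Y − X = {2, 4, 5, 6}
(Z Δ Y) ∪ (Y − X) = {1, 2, 4, 5, 6}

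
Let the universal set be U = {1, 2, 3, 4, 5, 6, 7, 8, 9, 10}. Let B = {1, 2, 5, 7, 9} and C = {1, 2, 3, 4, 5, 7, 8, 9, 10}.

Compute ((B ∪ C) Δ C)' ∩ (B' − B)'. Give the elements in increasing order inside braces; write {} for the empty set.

B ∪ C = {1, 2, 3, 4, 5, 7, 8, 9, 10}
(B ∪ C) Δ C = {}
((B ∪ C) Δ C)' = {1, 2, 3, 4, 5, 6, 7, 8, 9, 10}
B' = {3, 4, 6, 8, 10}
B' − B = {3, 4, 6, 8, 10}
(B' − B)' = {1, 2, 5, 7, 9}
((B ∪ C) Δ C)' ∩ (B' − B)' = {1, 2, 5, 7, 9}

{1, 2, 5, 7, 9}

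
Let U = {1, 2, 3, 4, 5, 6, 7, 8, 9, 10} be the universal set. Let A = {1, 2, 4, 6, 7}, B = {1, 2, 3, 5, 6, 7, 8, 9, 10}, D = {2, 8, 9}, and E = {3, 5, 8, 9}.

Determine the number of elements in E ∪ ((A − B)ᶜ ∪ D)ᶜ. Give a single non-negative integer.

A − B = {4}
(A − B)ᶜ = {1, 2, 3, 5, 6, 7, 8, 9, 10}
(A − B)ᶜ ∪ D = {1, 2, 3, 5, 6, 7, 8, 9, 10}
((A − B)ᶜ ∪ D)ᶜ = {4}
E ∪ ((A − B)ᶜ ∪ D)ᶜ = {3, 4, 5, 8, 9}
|E ∪ ((A − B)ᶜ ∪ D)ᶜ| = 5

5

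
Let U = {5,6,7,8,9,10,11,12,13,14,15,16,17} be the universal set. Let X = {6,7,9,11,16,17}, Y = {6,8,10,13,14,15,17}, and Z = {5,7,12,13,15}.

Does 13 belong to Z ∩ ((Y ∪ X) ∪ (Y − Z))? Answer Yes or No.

13 ∈ Y and 13 ∉ X, so 13 ∈ Y ∪ X
13 ∈ Y and 13 ∈ Z, so 13 ∉ Y − Z
13 ∈ (Y ∪ X) and 13 ∉ (Y − Z), so 13 ∈ (Y ∪ X) ∪ (Y − Z)
13 ∈ Z and 13 ∈ ((Y ∪ X) ∪ (Y − Z)), so 13 ∈ Z ∩ ((Y ∪ X) ∪ (Y − Z))

Yes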